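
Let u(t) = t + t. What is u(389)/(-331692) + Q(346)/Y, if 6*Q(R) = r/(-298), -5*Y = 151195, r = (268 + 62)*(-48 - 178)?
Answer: -253037779/67930687446 ≈ -0.0037249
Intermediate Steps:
r = -74580 (r = 330*(-226) = -74580)
u(t) = 2*t
Y = -30239 (Y = -⅕*151195 = -30239)
Q(R) = 6215/149 (Q(R) = (-74580/(-298))/6 = (-74580*(-1/298))/6 = (⅙)*(37290/149) = 6215/149)
u(389)/(-331692) + Q(346)/Y = (2*389)/(-331692) + (6215/149)/(-30239) = 778*(-1/331692) + (6215/149)*(-1/30239) = -389/165846 - 565/409601 = -253037779/67930687446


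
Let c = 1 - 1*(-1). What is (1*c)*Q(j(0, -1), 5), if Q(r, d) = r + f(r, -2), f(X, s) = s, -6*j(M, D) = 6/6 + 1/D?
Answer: -4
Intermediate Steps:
j(M, D) = -1/6 - 1/(6*D) (j(M, D) = -(6/6 + 1/D)/6 = -(6*(1/6) + 1/D)/6 = -(1 + 1/D)/6 = -1/6 - 1/(6*D))
c = 2 (c = 1 + 1 = 2)
Q(r, d) = -2 + r (Q(r, d) = r - 2 = -2 + r)
(1*c)*Q(j(0, -1), 5) = (1*2)*(-2 + (1/6)*(-1 - 1*(-1))/(-1)) = 2*(-2 + (1/6)*(-1)*(-1 + 1)) = 2*(-2 + (1/6)*(-1)*0) = 2*(-2 + 0) = 2*(-2) = -4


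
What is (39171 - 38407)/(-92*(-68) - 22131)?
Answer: -764/15875 ≈ -0.048126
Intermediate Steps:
(39171 - 38407)/(-92*(-68) - 22131) = 764/(6256 - 22131) = 764/(-15875) = 764*(-1/15875) = -764/15875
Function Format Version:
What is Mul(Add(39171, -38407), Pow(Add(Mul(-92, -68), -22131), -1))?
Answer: Rational(-764, 15875) ≈ -0.048126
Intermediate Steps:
Mul(Add(39171, -38407), Pow(Add(Mul(-92, -68), -22131), -1)) = Mul(764, Pow(Add(6256, -22131), -1)) = Mul(764, Pow(-15875, -1)) = Mul(764, Rational(-1, 15875)) = Rational(-764, 15875)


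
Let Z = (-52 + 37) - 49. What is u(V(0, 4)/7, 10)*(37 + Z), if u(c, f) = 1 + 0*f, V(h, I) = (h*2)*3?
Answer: -27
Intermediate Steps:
Z = -64 (Z = -15 - 49 = -64)
V(h, I) = 6*h (V(h, I) = (2*h)*3 = 6*h)
u(c, f) = 1 (u(c, f) = 1 + 0 = 1)
u(V(0, 4)/7, 10)*(37 + Z) = 1*(37 - 64) = 1*(-27) = -27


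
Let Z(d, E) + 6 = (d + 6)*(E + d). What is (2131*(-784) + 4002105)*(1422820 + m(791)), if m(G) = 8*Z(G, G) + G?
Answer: 26835346413395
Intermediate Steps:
Z(d, E) = -6 + (6 + d)*(E + d) (Z(d, E) = -6 + (d + 6)*(E + d) = -6 + (6 + d)*(E + d))
m(G) = -48 + 16*G² + 97*G (m(G) = 8*(-6 + G² + 6*G + 6*G + G*G) + G = 8*(-6 + G² + 6*G + 6*G + G²) + G = 8*(-6 + 2*G² + 12*G) + G = (-48 + 16*G² + 96*G) + G = -48 + 16*G² + 97*G)
(2131*(-784) + 4002105)*(1422820 + m(791)) = (2131*(-784) + 4002105)*(1422820 + (-48 + 16*791² + 97*791)) = (-1670704 + 4002105)*(1422820 + (-48 + 16*625681 + 76727)) = 2331401*(1422820 + (-48 + 10010896 + 76727)) = 2331401*(1422820 + 10087575) = 2331401*11510395 = 26835346413395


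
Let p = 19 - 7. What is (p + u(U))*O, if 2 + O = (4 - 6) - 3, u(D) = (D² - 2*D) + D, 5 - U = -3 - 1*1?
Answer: -588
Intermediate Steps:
U = 9 (U = 5 - (-3 - 1*1) = 5 - (-3 - 1) = 5 - 1*(-4) = 5 + 4 = 9)
u(D) = D² - D
p = 12
O = -7 (O = -2 + ((4 - 6) - 3) = -2 + (-2 - 3) = -2 - 5 = -7)
(p + u(U))*O = (12 + 9*(-1 + 9))*(-7) = (12 + 9*8)*(-7) = (12 + 72)*(-7) = 84*(-7) = -588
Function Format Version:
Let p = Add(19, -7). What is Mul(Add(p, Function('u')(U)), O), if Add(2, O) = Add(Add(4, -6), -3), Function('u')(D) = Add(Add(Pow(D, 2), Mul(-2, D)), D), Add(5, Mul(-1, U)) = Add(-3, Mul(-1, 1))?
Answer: -588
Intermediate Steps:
U = 9 (U = Add(5, Mul(-1, Add(-3, Mul(-1, 1)))) = Add(5, Mul(-1, Add(-3, -1))) = Add(5, Mul(-1, -4)) = Add(5, 4) = 9)
Function('u')(D) = Add(Pow(D, 2), Mul(-1, D))
p = 12
O = -7 (O = Add(-2, Add(Add(4, -6), -3)) = Add(-2, Add(-2, -3)) = Add(-2, -5) = -7)
Mul(Add(p, Function('u')(U)), O) = Mul(Add(12, Mul(9, Add(-1, 9))), -7) = Mul(Add(12, Mul(9, 8)), -7) = Mul(Add(12, 72), -7) = Mul(84, -7) = -588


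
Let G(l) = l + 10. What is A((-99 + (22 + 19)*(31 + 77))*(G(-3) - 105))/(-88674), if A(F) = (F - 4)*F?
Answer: -29997161922/14779 ≈ -2.0297e+6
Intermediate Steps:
G(l) = 10 + l
A(F) = F*(-4 + F) (A(F) = (-4 + F)*F = F*(-4 + F))
A((-99 + (22 + 19)*(31 + 77))*(G(-3) - 105))/(-88674) = (((-99 + (22 + 19)*(31 + 77))*((10 - 3) - 105))*(-4 + (-99 + (22 + 19)*(31 + 77))*((10 - 3) - 105)))/(-88674) = (((-99 + 41*108)*(7 - 105))*(-4 + (-99 + 41*108)*(7 - 105)))*(-1/88674) = (((-99 + 4428)*(-98))*(-4 + (-99 + 4428)*(-98)))*(-1/88674) = ((4329*(-98))*(-4 + 4329*(-98)))*(-1/88674) = -424242*(-4 - 424242)*(-1/88674) = -424242*(-424246)*(-1/88674) = 179982971532*(-1/88674) = -29997161922/14779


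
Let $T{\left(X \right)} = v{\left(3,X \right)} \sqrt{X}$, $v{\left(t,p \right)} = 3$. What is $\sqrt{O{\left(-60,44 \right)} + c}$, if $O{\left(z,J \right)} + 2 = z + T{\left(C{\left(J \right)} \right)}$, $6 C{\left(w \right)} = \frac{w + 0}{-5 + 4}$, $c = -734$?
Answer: $\sqrt{-796 + i \sqrt{66}} \approx 0.144 + 28.214 i$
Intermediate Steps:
$C{\left(w \right)} = - \frac{w}{6}$ ($C{\left(w \right)} = \frac{\left(w + 0\right) \frac{1}{-5 + 4}}{6} = \frac{w \frac{1}{-1}}{6} = \frac{w \left(-1\right)}{6} = \frac{\left(-1\right) w}{6} = - \frac{w}{6}$)
$T{\left(X \right)} = 3 \sqrt{X}$
$O{\left(z,J \right)} = -2 + z + \frac{\sqrt{6} \sqrt{- J}}{2}$ ($O{\left(z,J \right)} = -2 + \left(z + 3 \sqrt{- \frac{J}{6}}\right) = -2 + \left(z + 3 \frac{\sqrt{6} \sqrt{- J}}{6}\right) = -2 + \left(z + \frac{\sqrt{6} \sqrt{- J}}{2}\right) = -2 + z + \frac{\sqrt{6} \sqrt{- J}}{2}$)
$\sqrt{O{\left(-60,44 \right)} + c} = \sqrt{\left(-2 - 60 + \frac{\sqrt{6} \sqrt{\left(-1\right) 44}}{2}\right) - 734} = \sqrt{\left(-2 - 60 + \frac{\sqrt{6} \sqrt{-44}}{2}\right) - 734} = \sqrt{\left(-2 - 60 + \frac{\sqrt{6} \cdot 2 i \sqrt{11}}{2}\right) - 734} = \sqrt{\left(-2 - 60 + i \sqrt{66}\right) - 734} = \sqrt{\left(-62 + i \sqrt{66}\right) - 734} = \sqrt{-796 + i \sqrt{66}}$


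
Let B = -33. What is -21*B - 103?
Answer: 590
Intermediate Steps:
-21*B - 103 = -21*(-33) - 103 = 693 - 103 = 590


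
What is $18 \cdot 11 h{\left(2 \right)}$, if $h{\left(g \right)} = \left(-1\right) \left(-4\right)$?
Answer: $792$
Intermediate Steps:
$h{\left(g \right)} = 4$
$18 \cdot 11 h{\left(2 \right)} = 18 \cdot 11 \cdot 4 = 198 \cdot 4 = 792$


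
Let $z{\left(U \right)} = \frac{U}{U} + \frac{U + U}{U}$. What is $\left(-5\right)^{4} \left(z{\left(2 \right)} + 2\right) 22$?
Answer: $68750$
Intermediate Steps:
$z{\left(U \right)} = 3$ ($z{\left(U \right)} = 1 + \frac{2 U}{U} = 1 + 2 = 3$)
$\left(-5\right)^{4} \left(z{\left(2 \right)} + 2\right) 22 = \left(-5\right)^{4} \left(3 + 2\right) 22 = 625 \cdot 5 \cdot 22 = 3125 \cdot 22 = 68750$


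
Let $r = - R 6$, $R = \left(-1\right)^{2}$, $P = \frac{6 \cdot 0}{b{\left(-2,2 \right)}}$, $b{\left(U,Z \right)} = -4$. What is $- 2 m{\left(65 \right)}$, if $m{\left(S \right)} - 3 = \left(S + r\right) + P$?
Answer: $-124$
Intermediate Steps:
$P = 0$ ($P = \frac{6 \cdot 0}{-4} = 0 \left(- \frac{1}{4}\right) = 0$)
$R = 1$
$r = -6$ ($r = - 1 \cdot 6 = \left(-1\right) 6 = -6$)
$m{\left(S \right)} = -3 + S$ ($m{\left(S \right)} = 3 + \left(\left(S - 6\right) + 0\right) = 3 + \left(\left(-6 + S\right) + 0\right) = 3 + \left(-6 + S\right) = -3 + S$)
$- 2 m{\left(65 \right)} = - 2 \left(-3 + 65\right) = \left(-2\right) 62 = -124$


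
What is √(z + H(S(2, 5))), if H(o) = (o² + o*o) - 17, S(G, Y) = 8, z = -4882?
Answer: I*√4771 ≈ 69.072*I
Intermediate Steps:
H(o) = -17 + 2*o² (H(o) = (o² + o²) - 17 = 2*o² - 17 = -17 + 2*o²)
√(z + H(S(2, 5))) = √(-4882 + (-17 + 2*8²)) = √(-4882 + (-17 + 2*64)) = √(-4882 + (-17 + 128)) = √(-4882 + 111) = √(-4771) = I*√4771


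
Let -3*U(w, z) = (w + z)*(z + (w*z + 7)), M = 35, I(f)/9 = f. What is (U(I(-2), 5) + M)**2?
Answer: 91809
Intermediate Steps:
I(f) = 9*f
U(w, z) = -(w + z)*(7 + z + w*z)/3 (U(w, z) = -(w + z)*(z + (w*z + 7))/3 = -(w + z)*(z + (7 + w*z))/3 = -(w + z)*(7 + z + w*z)/3)
(U(I(-2), 5) + M)**2 = ((-21*(-2) - 7/3*5 - 1/3*5**2 - 1/3*9*(-2)*5 - 1/3*9*(-2)*5**2 - 1/3*5*(9*(-2))**2) + 35)**2 = ((-7/3*(-18) - 35/3 - 1/3*25 - 1/3*(-18)*5 - 1/3*(-18)*25 - 1/3*5*(-18)**2) + 35)**2 = ((42 - 35/3 - 25/3 + 30 + 150 - 1/3*5*324) + 35)**2 = ((42 - 35/3 - 25/3 + 30 + 150 - 540) + 35)**2 = (-338 + 35)**2 = (-303)**2 = 91809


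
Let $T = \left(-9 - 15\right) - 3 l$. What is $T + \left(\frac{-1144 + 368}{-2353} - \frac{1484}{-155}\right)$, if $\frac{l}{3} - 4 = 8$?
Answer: $- \frac{44530248}{364715} \approx -122.1$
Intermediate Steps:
$l = 36$ ($l = 12 + 3 \cdot 8 = 12 + 24 = 36$)
$T = -132$ ($T = \left(-9 - 15\right) - 108 = -24 - 108 = -132$)
$T + \left(\frac{-1144 + 368}{-2353} - \frac{1484}{-155}\right) = -132 + \left(\frac{-1144 + 368}{-2353} - \frac{1484}{-155}\right) = -132 - - \frac{3612132}{364715} = -132 + \left(\frac{776}{2353} + \frac{1484}{155}\right) = -132 + \frac{3612132}{364715} = - \frac{44530248}{364715}$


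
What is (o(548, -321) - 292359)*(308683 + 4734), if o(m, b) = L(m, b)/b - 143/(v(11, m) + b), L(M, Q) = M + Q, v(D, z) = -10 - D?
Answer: -3353121807057191/36594 ≈ -9.1630e+10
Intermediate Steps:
o(m, b) = -143/(-21 + b) + (b + m)/b (o(m, b) = (m + b)/b - 143/((-10 - 1*11) + b) = (b + m)/b - 143/((-10 - 11) + b) = (b + m)/b - 143/(-21 + b) = -143/(-21 + b) + (b + m)/b)
(o(548, -321) - 292359)*(308683 + 4734) = ((-164*(-321) - 21*548 - 321*(-321 + 548))/((-321)*(-21 - 321)) - 292359)*(308683 + 4734) = (-1/321*(52644 - 11508 - 321*227)/(-342) - 292359)*313417 = (-1/321*(-1/342)*(52644 - 11508 - 72867) - 292359)*313417 = (-1/321*(-1/342)*(-31731) - 292359)*313417 = (-10577/36594 - 292359)*313417 = -10698595823/36594*313417 = -3353121807057191/36594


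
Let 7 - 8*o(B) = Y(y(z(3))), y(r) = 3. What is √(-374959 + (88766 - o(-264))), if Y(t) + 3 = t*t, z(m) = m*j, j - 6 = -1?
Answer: I*√4579090/4 ≈ 534.97*I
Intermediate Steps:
j = 5 (j = 6 - 1 = 5)
z(m) = 5*m (z(m) = m*5 = 5*m)
Y(t) = -3 + t² (Y(t) = -3 + t*t = -3 + t²)
o(B) = ⅛ (o(B) = 7/8 - (-3 + 3²)/8 = 7/8 - (-3 + 9)/8 = 7/8 - ⅛*6 = 7/8 - ¾ = ⅛)
√(-374959 + (88766 - o(-264))) = √(-374959 + (88766 - 1*⅛)) = √(-374959 + (88766 - ⅛)) = √(-374959 + 710127/8) = √(-2289545/8) = I*√4579090/4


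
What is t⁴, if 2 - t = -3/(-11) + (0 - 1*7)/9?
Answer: 3782742016/96059601 ≈ 39.379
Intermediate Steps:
t = 248/99 (t = 2 - (-3/(-11) + (0 - 1*7)/9) = 2 - (-3*(-1/11) + (0 - 7)*(⅑)) = 2 - (3/11 - 7*⅑) = 2 - (3/11 - 7/9) = 2 - 1*(-50/99) = 2 + 50/99 = 248/99 ≈ 2.5051)
t⁴ = (248/99)⁴ = 3782742016/96059601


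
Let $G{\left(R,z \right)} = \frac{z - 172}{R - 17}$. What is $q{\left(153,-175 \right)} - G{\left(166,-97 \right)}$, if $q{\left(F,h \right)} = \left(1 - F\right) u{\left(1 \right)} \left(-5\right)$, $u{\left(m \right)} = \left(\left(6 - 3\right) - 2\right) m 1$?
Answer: $\frac{113509}{149} \approx 761.81$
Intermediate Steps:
$G{\left(R,z \right)} = \frac{-172 + z}{-17 + R}$
$u{\left(m \right)} = m$ ($u{\left(m \right)} = \left(3 - 2\right) m 1 = 1 m 1 = m 1 = m$)
$q{\left(F,h \right)} = -5 + 5 F$ ($q{\left(F,h \right)} = \left(1 - F\right) 1 \left(-5\right) = \left(1 - F\right) \left(-5\right) = -5 + 5 F$)
$q{\left(153,-175 \right)} - G{\left(166,-97 \right)} = \left(-5 + 5 \cdot 153\right) - \frac{-172 - 97}{-17 + 166} = \left(-5 + 765\right) - \frac{1}{149} \left(-269\right) = 760 - \frac{1}{149} \left(-269\right) = 760 - - \frac{269}{149} = 760 + \frac{269}{149} = \frac{113509}{149}$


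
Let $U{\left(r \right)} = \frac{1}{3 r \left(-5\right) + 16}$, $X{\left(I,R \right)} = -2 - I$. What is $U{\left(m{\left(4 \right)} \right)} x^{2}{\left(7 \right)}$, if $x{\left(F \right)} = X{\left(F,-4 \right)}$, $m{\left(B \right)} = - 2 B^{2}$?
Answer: $\frac{81}{496} \approx 0.16331$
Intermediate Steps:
$x{\left(F \right)} = -2 - F$
$U{\left(r \right)} = \frac{1}{16 - 15 r}$ ($U{\left(r \right)} = \frac{1}{- 15 r + 16} = \frac{1}{16 - 15 r}$)
$U{\left(m{\left(4 \right)} \right)} x^{2}{\left(7 \right)} = - \frac{1}{-16 + 15 \left(- 2 \cdot 4^{2}\right)} \left(-2 - 7\right)^{2} = - \frac{1}{-16 + 15 \left(\left(-2\right) 16\right)} \left(-2 - 7\right)^{2} = - \frac{1}{-16 + 15 \left(-32\right)} \left(-9\right)^{2} = - \frac{1}{-16 - 480} \cdot 81 = - \frac{1}{-496} \cdot 81 = \left(-1\right) \left(- \frac{1}{496}\right) 81 = \frac{1}{496} \cdot 81 = \frac{81}{496}$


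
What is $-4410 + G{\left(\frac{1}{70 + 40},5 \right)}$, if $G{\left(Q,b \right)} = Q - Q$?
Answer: $-4410$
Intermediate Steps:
$G{\left(Q,b \right)} = 0$
$-4410 + G{\left(\frac{1}{70 + 40},5 \right)} = -4410 + 0 = -4410$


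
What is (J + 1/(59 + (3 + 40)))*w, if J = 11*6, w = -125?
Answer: -841625/102 ≈ -8251.2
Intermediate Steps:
J = 66
(J + 1/(59 + (3 + 40)))*w = (66 + 1/(59 + (3 + 40)))*(-125) = (66 + 1/(59 + 43))*(-125) = (66 + 1/102)*(-125) = (6733/102)*(-125) = -841625/102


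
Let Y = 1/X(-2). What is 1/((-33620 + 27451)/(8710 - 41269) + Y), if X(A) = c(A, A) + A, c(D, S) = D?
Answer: -130236/7883 ≈ -16.521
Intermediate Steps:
X(A) = 2*A (X(A) = A + A = 2*A)
Y = -¼ (Y = 1/(2*(-2)) = 1/(-4) = -¼ ≈ -0.25000)
1/((-33620 + 27451)/(8710 - 41269) + Y) = 1/((-33620 + 27451)/(8710 - 41269) - ¼) = 1/(-6169/(-32559) - ¼) = 1/(-6169*(-1/32559) - ¼) = 1/(6169/32559 - ¼) = 1/(-7883/130236) = -130236/7883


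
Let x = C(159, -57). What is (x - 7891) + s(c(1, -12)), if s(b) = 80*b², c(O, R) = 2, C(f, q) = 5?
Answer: -7566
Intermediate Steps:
x = 5
(x - 7891) + s(c(1, -12)) = (5 - 7891) + 80*2² = -7886 + 80*4 = -7886 + 320 = -7566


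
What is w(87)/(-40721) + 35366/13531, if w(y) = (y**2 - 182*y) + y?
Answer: 1550795404/550995851 ≈ 2.8145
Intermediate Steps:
w(y) = y**2 - 181*y
w(87)/(-40721) + 35366/13531 = (87*(-181 + 87))/(-40721) + 35366/13531 = (87*(-94))*(-1/40721) + 35366*(1/13531) = -8178*(-1/40721) + 35366/13531 = 8178/40721 + 35366/13531 = 1550795404/550995851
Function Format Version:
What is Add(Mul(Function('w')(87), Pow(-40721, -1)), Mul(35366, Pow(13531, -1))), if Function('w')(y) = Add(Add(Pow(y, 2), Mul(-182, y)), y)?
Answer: Rational(1550795404, 550995851) ≈ 2.8145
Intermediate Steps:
Function('w')(y) = Add(Pow(y, 2), Mul(-181, y))
Add(Mul(Function('w')(87), Pow(-40721, -1)), Mul(35366, Pow(13531, -1))) = Add(Mul(Mul(87, Add(-181, 87)), Pow(-40721, -1)), Mul(35366, Pow(13531, -1))) = Add(Mul(Mul(87, -94), Rational(-1, 40721)), Mul(35366, Rational(1, 13531))) = Add(Mul(-8178, Rational(-1, 40721)), Rational(35366, 13531)) = Add(Rational(8178, 40721), Rational(35366, 13531)) = Rational(1550795404, 550995851)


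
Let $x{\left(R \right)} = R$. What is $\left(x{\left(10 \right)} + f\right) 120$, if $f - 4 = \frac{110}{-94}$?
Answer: $\frac{72360}{47} \approx 1539.6$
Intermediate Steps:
$f = \frac{133}{47}$ ($f = 4 + \frac{110}{-94} = 4 + 110 \left(- \frac{1}{94}\right) = 4 - \frac{55}{47} = \frac{133}{47} \approx 2.8298$)
$\left(x{\left(10 \right)} + f\right) 120 = \left(10 + \frac{133}{47}\right) 120 = \frac{603}{47} \cdot 120 = \frac{72360}{47}$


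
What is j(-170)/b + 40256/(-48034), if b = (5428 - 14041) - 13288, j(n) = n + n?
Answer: -432657548/525996317 ≈ -0.82255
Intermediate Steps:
j(n) = 2*n
b = -21901 (b = -8613 - 13288 = -21901)
j(-170)/b + 40256/(-48034) = (2*(-170))/(-21901) + 40256/(-48034) = -340*(-1/21901) + 40256*(-1/48034) = 340/21901 - 20128/24017 = -432657548/525996317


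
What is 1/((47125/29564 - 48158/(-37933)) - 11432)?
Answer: -1121451212/12817218919847 ≈ -8.7496e-5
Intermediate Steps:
1/((47125/29564 - 48158/(-37933)) - 11432) = 1/((47125*(1/29564) - 48158*(-1/37933)) - 11432) = 1/((47125/29564 + 48158/37933) - 11432) = 1/(3211335737/1121451212 - 11432) = 1/(-12817218919847/1121451212) = -1121451212/12817218919847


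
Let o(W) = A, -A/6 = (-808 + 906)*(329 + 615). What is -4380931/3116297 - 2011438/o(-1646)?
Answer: 1918253036527/864884604192 ≈ 2.2179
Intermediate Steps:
A = -555072 (A = -6*(-808 + 906)*(329 + 615) = -588*944 = -6*92512 = -555072)
o(W) = -555072
-4380931/3116297 - 2011438/o(-1646) = -4380931/3116297 - 2011438/(-555072) = -4380931*1/3116297 - 2011438*(-1/555072) = -4380931/3116297 + 1005719/277536 = 1918253036527/864884604192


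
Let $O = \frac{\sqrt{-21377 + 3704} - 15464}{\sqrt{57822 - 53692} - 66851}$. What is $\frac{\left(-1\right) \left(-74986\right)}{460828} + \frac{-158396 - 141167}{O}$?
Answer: $\frac{-308469617450940995870 + 579791752 \sqrt{4130} - 2506444543 i \sqrt{17673} - 37493 i \sqrt{72989490}}{230414 \left(1033783864 + 15464 \sqrt{4130} - i \sqrt{72989490} - 66851 i \sqrt{17673}\right)} \approx -1.2937 \cdot 10^{6} - 11121.0 i$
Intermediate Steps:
$O = \frac{-15464 + i \sqrt{17673}}{-66851 + \sqrt{4130}}$ ($O = \frac{\sqrt{-17673} - 15464}{\sqrt{4130} - 66851} = \frac{i \sqrt{17673} - 15464}{-66851 + \sqrt{4130}} = \frac{-15464 + i \sqrt{17673}}{-66851 + \sqrt{4130}} \approx 0.23154 - 0.0019905 i$)
$\frac{\left(-1\right) \left(-74986\right)}{460828} + \frac{-158396 - 141167}{O} = \frac{\left(-1\right) \left(-74986\right)}{460828} + \frac{-158396 - 141167}{\frac{1033783864}{4469052071} + \frac{15464 \sqrt{4130}}{4469052071} - \frac{66851 i \sqrt{17673}}{4469052071} - \frac{i \sqrt{72989490}}{4469052071}} = 74986 \cdot \frac{1}{460828} - \frac{299563}{\frac{1033783864}{4469052071} + \frac{15464 \sqrt{4130}}{4469052071} - \frac{66851 i \sqrt{17673}}{4469052071} - \frac{i \sqrt{72989490}}{4469052071}} = \frac{37493}{230414} - \frac{299563}{\frac{1033783864}{4469052071} + \frac{15464 \sqrt{4130}}{4469052071} - \frac{66851 i \sqrt{17673}}{4469052071} - \frac{i \sqrt{72989490}}{4469052071}}$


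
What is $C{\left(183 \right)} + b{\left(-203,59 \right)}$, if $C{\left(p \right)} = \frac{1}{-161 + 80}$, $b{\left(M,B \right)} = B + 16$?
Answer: $\frac{6074}{81} \approx 74.988$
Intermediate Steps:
$b{\left(M,B \right)} = 16 + B$
$C{\left(p \right)} = - \frac{1}{81}$ ($C{\left(p \right)} = \frac{1}{-81} = - \frac{1}{81}$)
$C{\left(183 \right)} + b{\left(-203,59 \right)} = - \frac{1}{81} + \left(16 + 59\right) = - \frac{1}{81} + 75 = \frac{6074}{81}$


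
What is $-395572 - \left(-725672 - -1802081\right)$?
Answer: $-1471981$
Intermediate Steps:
$-395572 - \left(-725672 - -1802081\right) = -395572 - \left(-725672 + 1802081\right) = -395572 - 1076409 = -1471981$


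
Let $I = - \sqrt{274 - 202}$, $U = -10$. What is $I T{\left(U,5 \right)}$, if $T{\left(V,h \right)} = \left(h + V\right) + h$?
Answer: $0$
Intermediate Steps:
$T{\left(V,h \right)} = V + 2 h$ ($T{\left(V,h \right)} = \left(V + h\right) + h = V + 2 h$)
$I = - 6 \sqrt{2}$ ($I = - \sqrt{72} = - 6 \sqrt{2} \approx -8.4853$)
$I T{\left(U,5 \right)} = - 6 \sqrt{2} \left(-10 + 2 \cdot 5\right) = - 6 \sqrt{2} \left(-10 + 10\right) = - 6 \sqrt{2} \cdot 0 = 0$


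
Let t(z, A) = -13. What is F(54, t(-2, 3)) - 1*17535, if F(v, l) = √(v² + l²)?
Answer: -17535 + √3085 ≈ -17479.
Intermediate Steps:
F(v, l) = √(l² + v²)
F(54, t(-2, 3)) - 1*17535 = √((-13)² + 54²) - 1*17535 = √(169 + 2916) - 17535 = √3085 - 17535 = -17535 + √3085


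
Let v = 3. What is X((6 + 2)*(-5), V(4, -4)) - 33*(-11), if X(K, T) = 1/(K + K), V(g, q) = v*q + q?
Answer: 29039/80 ≈ 362.99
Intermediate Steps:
V(g, q) = 4*q (V(g, q) = 3*q + q = 4*q)
X(K, T) = 1/(2*K)
X((6 + 2)*(-5), V(4, -4)) - 33*(-11) = 1/(2*(((6 + 2)*(-5)))) - 33*(-11) = 1/(2*((8*(-5)))) + 363 = (½)/(-40) + 363 = (½)*(-1/40) + 363 = -1/80 + 363 = 29039/80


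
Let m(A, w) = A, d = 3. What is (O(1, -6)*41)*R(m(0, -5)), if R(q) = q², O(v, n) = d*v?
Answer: 0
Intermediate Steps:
O(v, n) = 3*v
(O(1, -6)*41)*R(m(0, -5)) = ((3*1)*41)*0² = (3*41)*0 = 123*0 = 0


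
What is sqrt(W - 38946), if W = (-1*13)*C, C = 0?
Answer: I*sqrt(38946) ≈ 197.35*I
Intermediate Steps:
W = 0 (W = -1*13*0 = -13*0 = 0)
sqrt(W - 38946) = sqrt(0 - 38946) = sqrt(-38946) = I*sqrt(38946)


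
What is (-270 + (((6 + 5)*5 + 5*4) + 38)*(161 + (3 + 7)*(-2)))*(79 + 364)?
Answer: 6938709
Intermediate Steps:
(-270 + (((6 + 5)*5 + 5*4) + 38)*(161 + (3 + 7)*(-2)))*(79 + 364) = (-270 + ((11*5 + 20) + 38)*(161 + 10*(-2)))*443 = (-270 + ((55 + 20) + 38)*(161 - 20))*443 = (-270 + (75 + 38)*141)*443 = (-270 + 113*141)*443 = (-270 + 15933)*443 = 15663*443 = 6938709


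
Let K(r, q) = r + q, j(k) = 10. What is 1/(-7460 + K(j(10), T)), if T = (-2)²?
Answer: -1/7446 ≈ -0.00013430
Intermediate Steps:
T = 4
K(r, q) = q + r
1/(-7460 + K(j(10), T)) = 1/(-7460 + (4 + 10)) = 1/(-7460 + 14) = 1/(-7446) = -1/7446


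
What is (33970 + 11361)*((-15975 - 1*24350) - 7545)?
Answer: -2169994970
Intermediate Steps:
(33970 + 11361)*((-15975 - 1*24350) - 7545) = 45331*((-15975 - 24350) - 7545) = 45331*(-40325 - 7545) = 45331*(-47870) = -2169994970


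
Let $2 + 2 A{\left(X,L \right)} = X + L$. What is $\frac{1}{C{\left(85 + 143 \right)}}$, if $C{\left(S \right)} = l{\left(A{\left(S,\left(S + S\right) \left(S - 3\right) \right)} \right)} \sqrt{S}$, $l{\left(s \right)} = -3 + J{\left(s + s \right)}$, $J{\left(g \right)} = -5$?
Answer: $- \frac{\sqrt{57}}{912} \approx -0.0082783$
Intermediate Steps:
$A{\left(X,L \right)} = -1 + \frac{L}{2} + \frac{X}{2}$ ($A{\left(X,L \right)} = -1 + \frac{X + L}{2} = -1 + \frac{L + X}{2} = -1 + \left(\frac{L}{2} + \frac{X}{2}\right) = -1 + \frac{L}{2} + \frac{X}{2}$)
$l{\left(s \right)} = -8$ ($l{\left(s \right)} = -3 - 5 = -8$)
$C{\left(S \right)} = - 8 \sqrt{S}$
$\frac{1}{C{\left(85 + 143 \right)}} = \frac{1}{\left(-8\right) \sqrt{85 + 143}} = \frac{1}{\left(-8\right) \sqrt{228}} = \frac{1}{\left(-8\right) 2 \sqrt{57}} = \frac{1}{\left(-16\right) \sqrt{57}} = - \frac{\sqrt{57}}{912}$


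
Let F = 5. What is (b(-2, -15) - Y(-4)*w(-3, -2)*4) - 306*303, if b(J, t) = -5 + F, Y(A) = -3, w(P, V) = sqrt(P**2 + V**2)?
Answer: -92718 + 12*sqrt(13) ≈ -92675.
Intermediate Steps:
b(J, t) = 0 (b(J, t) = -5 + 5 = 0)
(b(-2, -15) - Y(-4)*w(-3, -2)*4) - 306*303 = (0 - (-3*sqrt((-3)**2 + (-2)**2))*4) - 306*303 = (0 - (-3*sqrt(9 + 4))*4) - 92718 = (0 - (-3*sqrt(13))*4) - 92718 = (0 - (-12)*sqrt(13)) - 92718 = (0 + 12*sqrt(13)) - 92718 = 12*sqrt(13) - 92718 = -92718 + 12*sqrt(13)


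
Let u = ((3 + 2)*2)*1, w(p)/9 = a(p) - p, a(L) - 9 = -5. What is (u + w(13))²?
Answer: 5041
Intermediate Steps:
a(L) = 4 (a(L) = 9 - 5 = 4)
w(p) = 36 - 9*p (w(p) = 9*(4 - p) = 36 - 9*p)
u = 10 (u = (5*2)*1 = 10*1 = 10)
(u + w(13))² = (10 + (36 - 9*13))² = (10 + (36 - 117))² = (10 - 81)² = (-71)² = 5041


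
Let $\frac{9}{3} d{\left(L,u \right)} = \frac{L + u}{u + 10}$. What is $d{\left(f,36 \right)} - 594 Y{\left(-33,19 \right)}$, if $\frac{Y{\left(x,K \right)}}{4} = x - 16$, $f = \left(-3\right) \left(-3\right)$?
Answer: $\frac{5355519}{46} \approx 1.1642 \cdot 10^{5}$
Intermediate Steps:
$f = 9$
$d{\left(L,u \right)} = \frac{L + u}{3 \left(10 + u\right)}$ ($d{\left(L,u \right)} = \frac{\left(L + u\right) \frac{1}{u + 10}}{3} = \frac{\left(L + u\right) \frac{1}{10 + u}}{3} = \frac{\frac{1}{10 + u} \left(L + u\right)}{3} = \frac{L + u}{3 \left(10 + u\right)}$)
$Y{\left(x,K \right)} = -64 + 4 x$ ($Y{\left(x,K \right)} = 4 \left(x - 16\right) = 4 \left(-16 + x\right) = -64 + 4 x$)
$d{\left(f,36 \right)} - 594 Y{\left(-33,19 \right)} = \frac{9 + 36}{3 \left(10 + 36\right)} - 594 \left(-64 + 4 \left(-33\right)\right) = \frac{1}{3} \cdot \frac{1}{46} \cdot 45 - 594 \left(-64 - 132\right) = \frac{1}{3} \cdot \frac{1}{46} \cdot 45 - -116424 = \frac{15}{46} + 116424 = \frac{5355519}{46}$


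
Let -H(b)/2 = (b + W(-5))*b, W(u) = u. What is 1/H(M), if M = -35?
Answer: -1/2800 ≈ -0.00035714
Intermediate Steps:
H(b) = -2*b*(-5 + b) (H(b) = -2*(b - 5)*b = -2*(-5 + b)*b = -2*b*(-5 + b))
1/H(M) = 1/(2*(-35)*(5 - 1*(-35))) = 1/(2*(-35)*(5 + 35)) = 1/(2*(-35)*40) = 1/(-2800) = -1/2800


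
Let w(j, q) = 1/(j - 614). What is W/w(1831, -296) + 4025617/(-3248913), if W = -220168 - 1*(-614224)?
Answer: 1558068701567159/3248913 ≈ 4.7957e+8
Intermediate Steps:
W = 394056 (W = -220168 + 614224 = 394056)
w(j, q) = 1/(-614 + j)
W/w(1831, -296) + 4025617/(-3248913) = 394056/(1/(-614 + 1831)) + 4025617/(-3248913) = 394056/(1/1217) + 4025617*(-1/3248913) = 394056/(1/1217) - 4025617/3248913 = 394056*1217 - 4025617/3248913 = 479566152 - 4025617/3248913 = 1558068701567159/3248913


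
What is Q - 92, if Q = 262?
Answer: 170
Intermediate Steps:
Q - 92 = 262 - 92 = 170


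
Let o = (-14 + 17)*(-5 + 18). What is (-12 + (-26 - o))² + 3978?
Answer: 9907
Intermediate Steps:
o = 39 (o = 3*13 = 39)
(-12 + (-26 - o))² + 3978 = (-12 + (-26 - 1*39))² + 3978 = (-12 + (-26 - 39))² + 3978 = (-12 - 65)² + 3978 = (-77)² + 3978 = 5929 + 3978 = 9907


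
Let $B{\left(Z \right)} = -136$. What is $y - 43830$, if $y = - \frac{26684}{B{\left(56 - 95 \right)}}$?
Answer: $- \frac{1483549}{34} \approx -43634.0$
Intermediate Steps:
$y = \frac{6671}{34}$ ($y = - \frac{26684}{-136} = \left(-26684\right) \left(- \frac{1}{136}\right) = \frac{6671}{34} \approx 196.21$)
$y - 43830 = \frac{6671}{34} - 43830 = - \frac{1483549}{34}$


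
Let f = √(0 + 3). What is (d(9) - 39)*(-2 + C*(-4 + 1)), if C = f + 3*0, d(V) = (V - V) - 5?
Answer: 88 + 132*√3 ≈ 316.63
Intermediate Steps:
d(V) = -5 (d(V) = 0 - 5 = -5)
f = √3 ≈ 1.7320
C = √3 (C = √3 + 3*0 = √3 + 0 = √3 ≈ 1.7320)
(d(9) - 39)*(-2 + C*(-4 + 1)) = (-5 - 39)*(-2 + √3*(-4 + 1)) = -44*(-2 + √3*(-3)) = -44*(-2 - 3*√3) = 88 + 132*√3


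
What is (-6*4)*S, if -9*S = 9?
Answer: 24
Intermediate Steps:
S = -1 (S = -⅑*9 = -1)
(-6*4)*S = -6*4*(-1) = -24*(-1) = 24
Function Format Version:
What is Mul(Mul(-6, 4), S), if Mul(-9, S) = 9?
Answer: 24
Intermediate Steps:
S = -1 (S = Mul(Rational(-1, 9), 9) = -1)
Mul(Mul(-6, 4), S) = Mul(Mul(-6, 4), -1) = Mul(-24, -1) = 24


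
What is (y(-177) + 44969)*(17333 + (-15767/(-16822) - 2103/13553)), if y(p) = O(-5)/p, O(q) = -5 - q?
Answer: 177713176730368147/227988566 ≈ 7.7948e+8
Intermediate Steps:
y(p) = 0 (y(p) = (-5 - 1*(-5))/p = (-5 + 5)/p = 0/p = 0)
(y(-177) + 44969)*(17333 + (-15767/(-16822) - 2103/13553)) = (0 + 44969)*(17333 + (-15767/(-16822) - 2103/13553)) = 44969*(17333 + (-15767*(-1/16822) - 2103*1/13553)) = 44969*(17333 + (15767/16822 - 2103/13553)) = 44969*(17333 + 178313485/227988566) = 44969*(3951904127963/227988566) = 177713176730368147/227988566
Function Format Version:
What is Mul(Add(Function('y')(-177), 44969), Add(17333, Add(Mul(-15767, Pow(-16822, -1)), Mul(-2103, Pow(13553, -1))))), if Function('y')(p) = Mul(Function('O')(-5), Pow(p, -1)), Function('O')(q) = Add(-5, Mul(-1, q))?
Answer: Rational(177713176730368147, 227988566) ≈ 7.7948e+8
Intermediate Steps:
Function('y')(p) = 0 (Function('y')(p) = Mul(Add(-5, Mul(-1, -5)), Pow(p, -1)) = Mul(Add(-5, 5), Pow(p, -1)) = Mul(0, Pow(p, -1)) = 0)
Mul(Add(Function('y')(-177), 44969), Add(17333, Add(Mul(-15767, Pow(-16822, -1)), Mul(-2103, Pow(13553, -1))))) = Mul(Add(0, 44969), Add(17333, Add(Mul(-15767, Pow(-16822, -1)), Mul(-2103, Pow(13553, -1))))) = Mul(44969, Add(17333, Add(Mul(-15767, Rational(-1, 16822)), Mul(-2103, Rational(1, 13553))))) = Mul(44969, Add(17333, Add(Rational(15767, 16822), Rational(-2103, 13553)))) = Mul(44969, Add(17333, Rational(178313485, 227988566))) = Mul(44969, Rational(3951904127963, 227988566)) = Rational(177713176730368147, 227988566)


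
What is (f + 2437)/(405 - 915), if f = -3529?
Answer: 182/85 ≈ 2.1412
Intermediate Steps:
(f + 2437)/(405 - 915) = (-3529 + 2437)/(405 - 915) = -1092/(-510) = -1092*(-1/510) = 182/85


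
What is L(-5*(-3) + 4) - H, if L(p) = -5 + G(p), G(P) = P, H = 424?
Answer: -410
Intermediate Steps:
L(p) = -5 + p
L(-5*(-3) + 4) - H = (-5 + (-5*(-3) + 4)) - 1*424 = (-5 + (15 + 4)) - 424 = (-5 + 19) - 424 = 14 - 424 = -410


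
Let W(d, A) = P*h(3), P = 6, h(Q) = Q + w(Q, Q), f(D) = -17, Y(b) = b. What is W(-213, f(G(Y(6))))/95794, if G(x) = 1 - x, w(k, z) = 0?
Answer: 9/47897 ≈ 0.00018790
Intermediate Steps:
h(Q) = Q (h(Q) = Q + 0 = Q)
W(d, A) = 18 (W(d, A) = 6*3 = 18)
W(-213, f(G(Y(6))))/95794 = 18/95794 = 18*(1/95794) = 9/47897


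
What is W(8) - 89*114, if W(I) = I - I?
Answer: -10146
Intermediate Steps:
W(I) = 0
W(8) - 89*114 = 0 - 89*114 = 0 - 10146 = -10146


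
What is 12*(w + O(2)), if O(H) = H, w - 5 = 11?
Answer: 216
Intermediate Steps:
w = 16 (w = 5 + 11 = 16)
12*(w + O(2)) = 12*(16 + 2) = 12*18 = 216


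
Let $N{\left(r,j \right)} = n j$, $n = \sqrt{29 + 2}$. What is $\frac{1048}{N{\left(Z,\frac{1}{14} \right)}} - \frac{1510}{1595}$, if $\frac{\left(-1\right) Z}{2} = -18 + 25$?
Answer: $- \frac{302}{319} + \frac{14672 \sqrt{31}}{31} \approx 2634.2$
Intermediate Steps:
$Z = -14$ ($Z = - 2 \left(-18 + 25\right) = \left(-2\right) 7 = -14$)
$n = \sqrt{31} \approx 5.5678$
$N{\left(r,j \right)} = j \sqrt{31}$ ($N{\left(r,j \right)} = \sqrt{31} j = j \sqrt{31}$)
$\frac{1048}{N{\left(Z,\frac{1}{14} \right)}} - \frac{1510}{1595} = \frac{1048}{\frac{1}{14} \sqrt{31}} - \frac{1510}{1595} = \frac{1048}{\frac{1}{14} \sqrt{31}} - \frac{302}{319} = 1048 \frac{14 \sqrt{31}}{31} - \frac{302}{319} = \frac{14672 \sqrt{31}}{31} - \frac{302}{319} = - \frac{302}{319} + \frac{14672 \sqrt{31}}{31}$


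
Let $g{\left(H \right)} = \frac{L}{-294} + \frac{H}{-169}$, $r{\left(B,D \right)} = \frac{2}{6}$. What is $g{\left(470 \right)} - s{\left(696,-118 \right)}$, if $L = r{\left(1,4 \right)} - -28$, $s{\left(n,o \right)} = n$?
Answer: $- \frac{104173273}{149058} \approx -698.88$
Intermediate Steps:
$r{\left(B,D \right)} = \frac{1}{3}$ ($r{\left(B,D \right)} = 2 \cdot \frac{1}{6} = \frac{1}{3}$)
$L = \frac{85}{3}$ ($L = \frac{1}{3} - -28 = \frac{1}{3} + 28 = \frac{85}{3} \approx 28.333$)
$g{\left(H \right)} = - \frac{85}{882} - \frac{H}{169}$ ($g{\left(H \right)} = \frac{85}{3 \left(-294\right)} + \frac{H}{-169} = \frac{85}{3} \left(- \frac{1}{294}\right) + H \left(- \frac{1}{169}\right) = - \frac{85}{882} - \frac{H}{169}$)
$g{\left(470 \right)} - s{\left(696,-118 \right)} = \left(- \frac{85}{882} - \frac{470}{169}\right) - 696 = - \frac{428905}{149058} - 696 = - \frac{104173273}{149058}$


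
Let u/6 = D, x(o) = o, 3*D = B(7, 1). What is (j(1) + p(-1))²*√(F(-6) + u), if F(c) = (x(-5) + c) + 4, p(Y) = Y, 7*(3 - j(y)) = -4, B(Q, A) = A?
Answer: 324*I*√5/49 ≈ 14.785*I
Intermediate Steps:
j(y) = 25/7 (j(y) = 3 - ⅐*(-4) = 3 + 4/7 = 25/7)
D = ⅓ (D = (⅓)*1 = ⅓ ≈ 0.33333)
F(c) = -1 + c (F(c) = (-5 + c) + 4 = -1 + c)
u = 2 (u = 6*(⅓) = 2)
(j(1) + p(-1))²*√(F(-6) + u) = (25/7 - 1)²*√((-1 - 6) + 2) = (18/7)²*√(-7 + 2) = 324*√(-5)/49 = 324*(I*√5)/49 = 324*I*√5/49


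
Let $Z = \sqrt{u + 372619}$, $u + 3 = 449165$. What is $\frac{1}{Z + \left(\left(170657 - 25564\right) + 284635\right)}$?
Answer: $\frac{429728}{184665332203} - \frac{3 \sqrt{91309}}{184665332203} \approx 2.3222 \cdot 10^{-6}$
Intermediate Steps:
$u = 449162$ ($u = -3 + 449165 = 449162$)
$Z = 3 \sqrt{91309}$ ($Z = \sqrt{449162 + 372619} = \sqrt{821781} = 3 \sqrt{91309} \approx 906.52$)
$\frac{1}{Z + \left(\left(170657 - 25564\right) + 284635\right)} = \frac{1}{3 \sqrt{91309} + \left(\left(170657 - 25564\right) + 284635\right)} = \frac{1}{3 \sqrt{91309} + \left(145093 + 284635\right)} = \frac{1}{3 \sqrt{91309} + 429728} = \frac{1}{429728 + 3 \sqrt{91309}}$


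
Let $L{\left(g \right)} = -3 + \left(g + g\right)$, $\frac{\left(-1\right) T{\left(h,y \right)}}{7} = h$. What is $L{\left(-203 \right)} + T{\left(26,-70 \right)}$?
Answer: $-591$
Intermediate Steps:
$T{\left(h,y \right)} = - 7 h$
$L{\left(g \right)} = -3 + 2 g$
$L{\left(-203 \right)} + T{\left(26,-70 \right)} = \left(-3 + 2 \left(-203\right)\right) - 182 = \left(-3 - 406\right) - 182 = -409 - 182 = -591$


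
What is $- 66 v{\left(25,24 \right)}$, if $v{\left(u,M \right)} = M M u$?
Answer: $-950400$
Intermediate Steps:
$v{\left(u,M \right)} = u M^{2}$ ($v{\left(u,M \right)} = M^{2} u = u M^{2}$)
$- 66 v{\left(25,24 \right)} = - 66 \cdot 25 \cdot 24^{2} = - 66 \cdot 25 \cdot 576 = \left(-66\right) 14400 = -950400$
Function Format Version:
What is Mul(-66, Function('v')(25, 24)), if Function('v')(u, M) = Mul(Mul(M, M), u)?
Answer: -950400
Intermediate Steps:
Function('v')(u, M) = Mul(u, Pow(M, 2)) (Function('v')(u, M) = Mul(Pow(M, 2), u) = Mul(u, Pow(M, 2)))
Mul(-66, Function('v')(25, 24)) = Mul(-66, Mul(25, Pow(24, 2))) = Mul(-66, Mul(25, 576)) = Mul(-66, 14400) = -950400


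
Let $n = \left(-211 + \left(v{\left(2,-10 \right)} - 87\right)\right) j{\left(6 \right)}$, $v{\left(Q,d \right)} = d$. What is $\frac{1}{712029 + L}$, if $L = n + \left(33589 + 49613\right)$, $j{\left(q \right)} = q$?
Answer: $\frac{1}{793383} \approx 1.2604 \cdot 10^{-6}$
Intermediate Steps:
$n = -1848$ ($n = \left(-211 - 97\right) 6 = \left(-308\right) 6 = -1848$)
$L = 81354$ ($L = -1848 + \left(33589 + 49613\right) = -1848 + 83202 = 81354$)
$\frac{1}{712029 + L} = \frac{1}{712029 + 81354} = \frac{1}{793383}$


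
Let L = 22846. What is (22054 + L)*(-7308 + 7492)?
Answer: 8261600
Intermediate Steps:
(22054 + L)*(-7308 + 7492) = (22054 + 22846)*(-7308 + 7492) = 44900*184 = 8261600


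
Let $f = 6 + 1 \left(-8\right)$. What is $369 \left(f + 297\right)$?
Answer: $108855$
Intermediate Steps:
$f = -2$ ($f = 6 - 8 = -2$)
$369 \left(f + 297\right) = 369 \left(-2 + 297\right) = 369 \cdot 295 = 108855$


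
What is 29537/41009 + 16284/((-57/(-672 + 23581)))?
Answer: -5099470721265/779171 ≈ -6.5447e+6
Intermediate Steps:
29537/41009 + 16284/((-57/(-672 + 23581))) = 29537*(1/41009) + 16284/((-57/22909)) = 29537/41009 + 16284/((-57*1/22909)) = 29537/41009 + 16284/(-57/22909) = 29537/41009 + 16284*(-22909/57) = 29537/41009 - 124350052/19 = -5099470721265/779171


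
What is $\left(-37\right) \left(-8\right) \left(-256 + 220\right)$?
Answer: $-10656$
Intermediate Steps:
$\left(-37\right) \left(-8\right) \left(-256 + 220\right) = 296 \left(-36\right) = -10656$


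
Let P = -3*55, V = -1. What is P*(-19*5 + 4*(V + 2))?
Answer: 15015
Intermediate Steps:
P = -165
P*(-19*5 + 4*(V + 2)) = -165*(-19*5 + 4*(-1 + 2)) = -165*(-95 + 4*1) = -165*(-95 + 4) = -165*(-91) = 15015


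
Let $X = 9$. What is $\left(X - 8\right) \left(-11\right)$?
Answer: $-11$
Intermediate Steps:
$\left(X - 8\right) \left(-11\right) = \left(9 - 8\right) \left(-11\right) = 1 \left(-11\right) = -11$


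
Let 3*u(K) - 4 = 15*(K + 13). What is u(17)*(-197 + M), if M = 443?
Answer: 37228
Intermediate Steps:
u(K) = 199/3 + 5*K (u(K) = 4/3 + (15*(K + 13))/3 = 4/3 + (15*(13 + K))/3 = 4/3 + (195 + 15*K)/3 = 4/3 + (65 + 5*K) = 199/3 + 5*K)
u(17)*(-197 + M) = (199/3 + 5*17)*(-197 + 443) = (199/3 + 85)*246 = (454/3)*246 = 37228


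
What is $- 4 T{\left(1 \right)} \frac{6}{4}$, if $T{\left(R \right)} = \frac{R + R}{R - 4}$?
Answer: $4$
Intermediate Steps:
$T{\left(R \right)} = \frac{2 R}{-4 + R}$
$- 4 T{\left(1 \right)} \frac{6}{4} = - 4 \cdot 2 \cdot 1 \frac{1}{-4 + 1} \cdot \frac{6}{4} = - 4 \cdot 2 \cdot 1 \frac{1}{-3} \cdot 6 \cdot \frac{1}{4} = - 4 \cdot 2 \cdot 1 \left(- \frac{1}{3}\right) \frac{3}{2} = \left(-4\right) \left(- \frac{2}{3}\right) \frac{3}{2} = \frac{8}{3} \cdot \frac{3}{2} = 4$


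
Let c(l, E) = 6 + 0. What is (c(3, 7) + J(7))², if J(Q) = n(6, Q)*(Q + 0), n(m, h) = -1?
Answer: 1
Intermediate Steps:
c(l, E) = 6
J(Q) = -Q (J(Q) = -(Q + 0) = -Q)
(c(3, 7) + J(7))² = (6 - 1*7)² = (6 - 7)² = (-1)² = 1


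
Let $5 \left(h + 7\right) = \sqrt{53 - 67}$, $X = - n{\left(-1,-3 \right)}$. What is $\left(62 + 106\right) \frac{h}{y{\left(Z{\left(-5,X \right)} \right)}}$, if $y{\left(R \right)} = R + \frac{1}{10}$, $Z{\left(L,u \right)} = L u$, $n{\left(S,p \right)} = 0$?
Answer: $-11760 + 336 i \sqrt{14} \approx -11760.0 + 1257.2 i$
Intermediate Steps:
$X = 0$ ($X = \left(-1\right) 0 = 0$)
$y{\left(R \right)} = \frac{1}{10} + R$ ($y{\left(R \right)} = R + \frac{1}{10} = \frac{1}{10} + R$)
$h = -7 + \frac{i \sqrt{14}}{5}$ ($h = -7 + \frac{\sqrt{53 - 67}}{5} = -7 + \frac{\sqrt{-14}}{5} = -7 + \frac{i \sqrt{14}}{5} \approx -7.0 + 0.74833 i$)
$\left(62 + 106\right) \frac{h}{y{\left(Z{\left(-5,X \right)} \right)}} = \left(62 + 106\right) \frac{-7 + \frac{i \sqrt{14}}{5}}{\frac{1}{10} - 0} = 168 \frac{-7 + \frac{i \sqrt{14}}{5}}{\frac{1}{10} + 0} = 168 \left(-7 + \frac{i \sqrt{14}}{5}\right) \frac{1}{\frac{1}{10}} = 168 \left(-7 + \frac{i \sqrt{14}}{5}\right) 10 = 168 \left(-70 + 2 i \sqrt{14}\right) = -11760 + 336 i \sqrt{14}$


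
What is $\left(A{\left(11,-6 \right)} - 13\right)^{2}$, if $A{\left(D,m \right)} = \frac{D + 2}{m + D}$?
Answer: $\frac{2704}{25} \approx 108.16$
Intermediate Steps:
$A{\left(D,m \right)} = \frac{2 + D}{D + m}$
$\left(A{\left(11,-6 \right)} - 13\right)^{2} = \left(\frac{2 + 11}{11 - 6} - 13\right)^{2} = \left(\frac{1}{5} \cdot 13 - 13\right)^{2} = \left(\frac{13}{5} - 13\right)^{2} = \left(- \frac{52}{5}\right)^{2} = \frac{2704}{25}$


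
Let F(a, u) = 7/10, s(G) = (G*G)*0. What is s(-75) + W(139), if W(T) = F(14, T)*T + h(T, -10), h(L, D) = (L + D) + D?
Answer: 2163/10 ≈ 216.30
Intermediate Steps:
h(L, D) = L + 2*D (h(L, D) = (D + L) + D = L + 2*D)
s(G) = 0 (s(G) = G²*0 = 0)
F(a, u) = 7/10 (F(a, u) = 7*(⅒) = 7/10)
W(T) = -20 + 17*T/10 (W(T) = 7*T/10 + (T + 2*(-10)) = 7*T/10 + (T - 20) = 7*T/10 + (-20 + T) = -20 + 17*T/10)
s(-75) + W(139) = 0 + (-20 + (17/10)*139) = 0 + (-20 + 2363/10) = 0 + 2163/10 = 2163/10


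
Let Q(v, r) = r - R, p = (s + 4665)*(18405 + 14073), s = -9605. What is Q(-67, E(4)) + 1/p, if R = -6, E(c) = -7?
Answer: -160441321/160441320 ≈ -1.0000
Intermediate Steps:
p = -160441320 (p = (-9605 + 4665)*(18405 + 14073) = -4940*32478 = -160441320)
Q(v, r) = 6 + r (Q(v, r) = r - 1*(-6) = r + 6 = 6 + r)
Q(-67, E(4)) + 1/p = (6 - 7) + 1/(-160441320) = -1 - 1/160441320 = -160441321/160441320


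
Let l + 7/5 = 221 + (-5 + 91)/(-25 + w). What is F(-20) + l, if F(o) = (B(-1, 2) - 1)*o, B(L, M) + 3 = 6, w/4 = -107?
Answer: 406364/2265 ≈ 179.41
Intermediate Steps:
w = -428 (w = 4*(-107) = -428)
B(L, M) = 3 (B(L, M) = -3 + 6 = 3)
F(o) = 2*o (F(o) = (3 - 1)*o = 2*o)
l = 496964/2265 (l = -7/5 + (221 + (-5 + 91)/(-25 - 428)) = -7/5 + (221 + 86/(-453)) = -7/5 + (221 + 86*(-1/453)) = -7/5 + (221 - 86/453) = -7/5 + 100027/453 = 496964/2265 ≈ 219.41)
F(-20) + l = 2*(-20) + 496964/2265 = -40 + 496964/2265 = 406364/2265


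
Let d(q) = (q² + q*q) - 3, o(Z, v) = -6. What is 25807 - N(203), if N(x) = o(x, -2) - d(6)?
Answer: 25882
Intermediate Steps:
d(q) = -3 + 2*q² (d(q) = (q² + q²) - 3 = 2*q² - 3 = -3 + 2*q²)
N(x) = -75 (N(x) = -6 - (-3 + 2*6²) = -6 - (-3 + 2*36) = -6 - (-3 + 72) = -6 - 1*69 = -6 - 69 = -75)
25807 - N(203) = 25807 - 1*(-75) = 25807 + 75 = 25882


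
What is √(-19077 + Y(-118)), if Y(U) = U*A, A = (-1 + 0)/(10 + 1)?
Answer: 13*I*√13651/11 ≈ 138.08*I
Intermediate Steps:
A = -1/11 ≈ -0.090909
Y(U) = -U/11 (Y(U) = U*(-1/11) = -U/11)
√(-19077 + Y(-118)) = √(-19077 - 1/11*(-118)) = √(-19077 + 118/11) = √(-209729/11) = 13*I*√13651/11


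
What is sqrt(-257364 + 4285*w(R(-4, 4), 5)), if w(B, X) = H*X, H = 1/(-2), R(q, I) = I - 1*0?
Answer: I*sqrt(1072306)/2 ≈ 517.76*I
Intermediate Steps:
R(q, I) = I (R(q, I) = I + 0 = I)
H = -1/2 ≈ -0.50000
w(B, X) = -X/2
sqrt(-257364 + 4285*w(R(-4, 4), 5)) = sqrt(-257364 + 4285*(-1/2*5)) = sqrt(-257364 + 4285*(-5/2)) = sqrt(-257364 - 21425/2) = sqrt(-536153/2) = I*sqrt(1072306)/2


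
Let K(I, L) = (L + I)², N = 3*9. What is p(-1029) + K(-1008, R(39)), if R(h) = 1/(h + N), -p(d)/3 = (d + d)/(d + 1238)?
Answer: 84093437755/82764 ≈ 1.0161e+6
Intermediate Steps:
p(d) = -6*d/(1238 + d) (p(d) = -3*(d + d)/(d + 1238) = -3*2*d/(1238 + d) = -6*d/(1238 + d))
N = 27
R(h) = 1/(27 + h) (R(h) = 1/(h + 27) = 1/(27 + h))
K(I, L) = (I + L)²
p(-1029) + K(-1008, R(39)) = -6*(-1029)/(1238 - 1029) + (-1008 + 1/(27 + 39))² = -6*(-1029)/209 + (-1008 + 1/66)² = -6*(-1029)*1/209 + (-1008 + 1/66)² = 6174/209 + (-66527/66)² = 6174/209 + 4425841729/4356 = 84093437755/82764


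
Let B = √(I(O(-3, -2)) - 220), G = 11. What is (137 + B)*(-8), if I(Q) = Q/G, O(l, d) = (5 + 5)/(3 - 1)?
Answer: -1096 - 8*I*√26565/11 ≈ -1096.0 - 118.54*I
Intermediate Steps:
O(l, d) = 5 (O(l, d) = 10/2 = 10*(½) = 5)
I(Q) = Q/11
B = I*√26565/11 (B = √((1/11)*5 - 220) = √(5/11 - 220) = √(-2415/11) = I*√26565/11 ≈ 14.817*I)
(137 + B)*(-8) = (137 + I*√26565/11)*(-8) = -1096 - 8*I*√26565/11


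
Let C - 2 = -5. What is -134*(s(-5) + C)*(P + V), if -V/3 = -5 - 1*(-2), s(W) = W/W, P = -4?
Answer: 1340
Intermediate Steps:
C = -3 (C = 2 - 5 = -3)
s(W) = 1
V = 9 (V = -3*(-5 - 1*(-2)) = -3*(-5 + 2) = -3*(-3) = 9)
-134*(s(-5) + C)*(P + V) = -134*(1 - 3)*(-4 + 9) = -(-268)*5 = -134*(-10) = 1340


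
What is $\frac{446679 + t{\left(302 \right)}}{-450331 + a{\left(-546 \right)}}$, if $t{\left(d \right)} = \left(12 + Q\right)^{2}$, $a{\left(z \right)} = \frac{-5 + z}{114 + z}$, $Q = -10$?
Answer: $- \frac{8389872}{8458367} \approx -0.9919$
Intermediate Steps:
$a{\left(z \right)} = \frac{-5 + z}{114 + z}$
$t{\left(d \right)} = 4$ ($t{\left(d \right)} = \left(12 - 10\right)^{2} = 2^{2} = 4$)
$\frac{446679 + t{\left(302 \right)}}{-450331 + a{\left(-546 \right)}} = \frac{446679 + 4}{-450331 + \frac{-5 - 546}{114 - 546}} = \frac{446683}{-450331 + \frac{1}{-432} \left(-551\right)} = \frac{446683}{-450331 - - \frac{551}{432}} = \frac{446683}{-450331 + \frac{551}{432}} = \frac{446683}{- \frac{194542441}{432}} = 446683 \left(- \frac{432}{194542441}\right) = - \frac{8389872}{8458367}$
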